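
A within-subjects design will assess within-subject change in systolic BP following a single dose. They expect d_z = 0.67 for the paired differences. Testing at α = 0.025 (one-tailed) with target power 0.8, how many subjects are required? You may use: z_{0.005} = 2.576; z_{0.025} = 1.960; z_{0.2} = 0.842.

For a paired (one-sample on differences) test: n = ((z_{α} + z_β) / d)².
z_{α} + z_β = 1.960 + 0.842 = 2.802.
n = (2.802 / 0.67)² = 4.182² = 17.49.
Round up.

n = 18 pairs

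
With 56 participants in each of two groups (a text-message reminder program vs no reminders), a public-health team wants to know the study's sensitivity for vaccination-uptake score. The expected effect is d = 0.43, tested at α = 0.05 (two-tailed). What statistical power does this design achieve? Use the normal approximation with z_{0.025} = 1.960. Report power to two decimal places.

power ≈ 0.62

For two equal groups, power = Φ(d·√(n/2) − z_{α/2}).
d·√(n/2) = 0.43 × √(56/2) = 0.43 × 5.292 = 2.275.
z_β = 2.275 − 1.960 = 0.315.
Power = Φ(0.315) = 0.624.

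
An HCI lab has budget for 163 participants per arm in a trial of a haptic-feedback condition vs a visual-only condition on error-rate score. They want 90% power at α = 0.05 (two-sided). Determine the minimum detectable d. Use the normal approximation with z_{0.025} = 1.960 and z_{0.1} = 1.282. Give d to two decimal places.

d_min ≈ 0.36

For two independent groups of n = 163 each: d_min = (z_{α/2} + z_β)·√(2/n).
z-sum = 1.960 + 1.282 = 3.242.
d_min = 3.242 × √(2/163) = 3.242 × 0.1108 = 0.359.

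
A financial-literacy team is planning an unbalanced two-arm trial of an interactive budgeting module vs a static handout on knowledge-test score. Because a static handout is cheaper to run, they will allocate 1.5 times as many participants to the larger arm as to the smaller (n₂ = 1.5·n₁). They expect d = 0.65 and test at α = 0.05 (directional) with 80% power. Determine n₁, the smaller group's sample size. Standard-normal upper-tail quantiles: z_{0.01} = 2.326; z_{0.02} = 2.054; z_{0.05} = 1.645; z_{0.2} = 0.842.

With allocation ratio k = n₂/n₁ = 1.5, Var(x̄₁−x̄₂) = σ²(1/n₁ + 1/(k·n₁)) = σ²·(k+1)/(k·n₁).
So n₁ = (1 + 1/k)·((z_{α} + z_β)/d)² = 1.667 × (2.487/0.65)².
n₁ = 1.667 × 14.64 = 24.4.
Round up: n₁ = 25, giving n₂ = ⌈1.5 × 25⌉ = ⌈37.5⌉ = 38.

n₁ = 25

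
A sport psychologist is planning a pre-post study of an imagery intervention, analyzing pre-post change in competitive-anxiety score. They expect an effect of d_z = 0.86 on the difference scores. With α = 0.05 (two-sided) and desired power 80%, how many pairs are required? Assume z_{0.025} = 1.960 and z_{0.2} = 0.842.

For a paired (one-sample on differences) test: n = ((z_{α/2} + z_β) / d)².
z_{α/2} + z_β = 1.960 + 0.842 = 2.802.
n = (2.802 / 0.86)² = 3.258² = 10.62.
Round up.

n = 11 pairs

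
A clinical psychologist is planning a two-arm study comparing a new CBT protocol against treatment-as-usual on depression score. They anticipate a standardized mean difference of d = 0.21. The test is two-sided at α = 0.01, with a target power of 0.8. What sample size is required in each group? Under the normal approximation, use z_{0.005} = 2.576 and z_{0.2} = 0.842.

For two independent groups with equal n: n = 2·((z_{α/2} + z_β) / d)².
z_{α/2} + z_β = 2.576 + 0.842 = 3.418.
n = 2 × (3.418 / 0.21)² = 2 × 16.276² = 2 × 264.91 = 529.8.
Round up to the next whole participant.

n = 530 per group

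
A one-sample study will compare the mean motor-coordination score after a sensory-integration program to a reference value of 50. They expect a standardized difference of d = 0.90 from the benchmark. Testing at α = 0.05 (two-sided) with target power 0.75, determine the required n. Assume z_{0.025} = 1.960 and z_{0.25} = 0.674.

n = 9

For a one-sample test: n = ((z_{α/2} + z_β) / d)².
z_{α/2} + z_β = 1.960 + 0.674 = 2.634.
n = (2.634 / 0.90)² = 2.927² = 8.57.
Round up.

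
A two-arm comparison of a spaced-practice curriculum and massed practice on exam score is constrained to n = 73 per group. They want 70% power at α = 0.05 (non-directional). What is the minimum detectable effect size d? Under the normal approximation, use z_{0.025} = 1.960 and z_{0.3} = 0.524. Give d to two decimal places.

d_min ≈ 0.41

For two independent groups of n = 73 each: d_min = (z_{α/2} + z_β)·√(2/n).
z-sum = 1.960 + 0.524 = 2.484.
d_min = 2.484 × √(2/73) = 2.484 × 0.1655 = 0.411.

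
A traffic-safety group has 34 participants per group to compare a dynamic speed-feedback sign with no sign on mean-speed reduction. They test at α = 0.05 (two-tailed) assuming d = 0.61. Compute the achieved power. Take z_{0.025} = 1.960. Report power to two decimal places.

power ≈ 0.71

For two equal groups, power = Φ(d·√(n/2) − z_{α/2}).
d·√(n/2) = 0.61 × √(34/2) = 0.61 × 4.123 = 2.515.
z_β = 2.515 − 1.960 = 0.555.
Power = Φ(0.555) = 0.711.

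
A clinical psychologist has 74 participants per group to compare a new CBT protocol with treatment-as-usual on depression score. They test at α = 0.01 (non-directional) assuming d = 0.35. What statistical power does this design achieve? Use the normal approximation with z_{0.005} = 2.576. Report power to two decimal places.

power ≈ 0.33

For two equal groups, power = Φ(d·√(n/2) − z_{α/2}).
d·√(n/2) = 0.35 × √(74/2) = 0.35 × 6.083 = 2.129.
z_β = 2.129 − 2.576 = -0.447.
Power = Φ(-0.447) = 0.327.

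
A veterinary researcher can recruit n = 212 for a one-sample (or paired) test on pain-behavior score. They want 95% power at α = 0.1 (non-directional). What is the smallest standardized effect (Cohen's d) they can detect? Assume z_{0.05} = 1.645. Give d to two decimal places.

d_min ≈ 0.23

For a single sample (or paired design) of n = 212: d_min = (z_{α/2} + z_β)/√n.
z-sum = 1.645 + 1.645 = 3.290.
d_min = 3.290 / √212 = 3.290 / 14.560 = 0.226.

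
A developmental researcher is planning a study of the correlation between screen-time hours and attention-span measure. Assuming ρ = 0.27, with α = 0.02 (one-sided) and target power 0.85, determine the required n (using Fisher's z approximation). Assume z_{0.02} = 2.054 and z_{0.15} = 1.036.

Fisher's z: C = ½·ln((1+r)/(1−r)) = ½·ln(1.7397) = 0.2769.
n = ((z_{α} + z_β)/C)² + 3.
(2.054 + 1.036) / 0.2769 = 3.090 / 0.2769 = 11.159.
n = 11.159² + 3 = 124.53 + 3 = 127.5.
Round up.

n = 128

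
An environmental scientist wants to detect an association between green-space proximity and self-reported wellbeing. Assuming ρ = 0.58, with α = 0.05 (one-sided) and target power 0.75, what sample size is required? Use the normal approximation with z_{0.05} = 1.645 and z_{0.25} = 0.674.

Fisher's z: C = ½·ln((1+r)/(1−r)) = ½·ln(3.7619) = 0.6625.
n = ((z_{α} + z_β)/C)² + 3.
(1.645 + 0.674) / 0.6625 = 2.319 / 0.6625 = 3.500.
n = 3.500² + 3 = 12.25 + 3 = 15.3.
Round up.

n = 16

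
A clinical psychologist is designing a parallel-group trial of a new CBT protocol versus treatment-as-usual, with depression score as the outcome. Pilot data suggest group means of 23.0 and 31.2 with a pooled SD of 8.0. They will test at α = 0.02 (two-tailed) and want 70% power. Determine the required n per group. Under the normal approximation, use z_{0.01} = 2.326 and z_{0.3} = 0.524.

Cohen's d = |M₁ − M₂| / SD_pooled = |23.0 − 31.2| / 8.0 = 8.2 / 8.0 = 1.025.
For two independent groups with equal n: n = 2·((z_{α/2} + z_β) / d)².
z_{α/2} + z_β = 2.326 + 0.524 = 2.850.
n = 2 × (2.850 / 1.025)² = 2 × 2.780² = 2 × 7.73 = 15.5.
Round up to the next whole participant.

n = 16 per group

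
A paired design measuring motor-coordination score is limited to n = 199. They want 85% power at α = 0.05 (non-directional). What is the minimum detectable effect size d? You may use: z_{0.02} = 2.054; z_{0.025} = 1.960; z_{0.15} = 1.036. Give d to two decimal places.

For a single sample (or paired design) of n = 199: d_min = (z_{α/2} + z_β)/√n.
z-sum = 1.960 + 1.036 = 2.996.
d_min = 2.996 / √199 = 2.996 / 14.107 = 0.212.

d_min ≈ 0.21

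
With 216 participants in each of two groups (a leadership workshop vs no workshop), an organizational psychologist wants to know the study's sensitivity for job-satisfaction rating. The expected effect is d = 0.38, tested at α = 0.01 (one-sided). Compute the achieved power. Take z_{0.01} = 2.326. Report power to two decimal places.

For two equal groups, power = Φ(d·√(n/2) − z_{α}).
d·√(n/2) = 0.38 × √(216/2) = 0.38 × 10.392 = 3.949.
z_β = 3.949 − 2.326 = 1.623.
Power = Φ(1.623) = 0.948.

power ≈ 0.95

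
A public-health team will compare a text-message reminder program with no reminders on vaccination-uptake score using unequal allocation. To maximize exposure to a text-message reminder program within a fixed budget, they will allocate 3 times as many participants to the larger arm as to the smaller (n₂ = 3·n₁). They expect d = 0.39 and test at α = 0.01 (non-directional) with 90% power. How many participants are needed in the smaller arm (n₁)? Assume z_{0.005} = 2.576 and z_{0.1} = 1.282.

With allocation ratio k = n₂/n₁ = 3, Var(x̄₁−x̄₂) = σ²(1/n₁ + 1/(k·n₁)) = σ²·(k+1)/(k·n₁).
So n₁ = (1 + 1/k)·((z_{α/2} + z_β)/d)² = 1.333 × (3.858/0.39)².
n₁ = 1.333 × 97.86 = 130.5.
Round up: n₁ = 131, giving n₂ = 3 × 131 = 393.

n₁ = 131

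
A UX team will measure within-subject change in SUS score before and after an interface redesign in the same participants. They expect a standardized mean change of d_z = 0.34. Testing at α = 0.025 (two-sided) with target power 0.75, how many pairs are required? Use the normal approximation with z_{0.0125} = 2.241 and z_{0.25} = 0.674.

n = 74 pairs

For a paired (one-sample on differences) test: n = ((z_{α/2} + z_β) / d)².
z_{α/2} + z_β = 2.241 + 0.674 = 2.915.
n = (2.915 / 0.34)² = 8.574² = 73.51.
Round up.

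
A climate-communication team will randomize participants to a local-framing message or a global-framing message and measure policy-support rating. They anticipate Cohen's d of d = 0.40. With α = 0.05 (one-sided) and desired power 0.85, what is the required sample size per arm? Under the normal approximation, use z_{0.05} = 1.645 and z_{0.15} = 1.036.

n = 90 per group

For two independent groups with equal n: n = 2·((z_{α} + z_β) / d)².
z_{α} + z_β = 1.645 + 1.036 = 2.681.
n = 2 × (2.681 / 0.40)² = 2 × 6.702² = 2 × 44.92 = 89.8.
Round up to the next whole participant.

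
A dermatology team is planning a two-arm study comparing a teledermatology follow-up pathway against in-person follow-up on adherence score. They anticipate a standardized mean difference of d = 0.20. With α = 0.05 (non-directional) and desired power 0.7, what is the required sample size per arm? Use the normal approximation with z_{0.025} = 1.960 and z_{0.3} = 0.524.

For two independent groups with equal n: n = 2·((z_{α/2} + z_β) / d)².
z_{α/2} + z_β = 1.960 + 0.524 = 2.484.
n = 2 × (2.484 / 0.20)² = 2 × 12.420² = 2 × 154.26 = 308.5.
Round up to the next whole participant.

n = 309 per group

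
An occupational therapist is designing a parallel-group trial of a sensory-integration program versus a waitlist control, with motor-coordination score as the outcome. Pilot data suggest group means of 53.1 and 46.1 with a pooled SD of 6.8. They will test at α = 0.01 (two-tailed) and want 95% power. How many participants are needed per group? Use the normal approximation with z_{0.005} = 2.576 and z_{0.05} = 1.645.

Cohen's d = |M₁ − M₂| / SD_pooled = |53.1 − 46.1| / 6.8 = 7.0 / 6.8 = 1.029.
For two independent groups with equal n: n = 2·((z_{α/2} + z_β) / d)².
z_{α/2} + z_β = 2.576 + 1.645 = 4.221.
n = 2 × (4.221 / 1.029)² = 2 × 4.102² = 2 × 16.83 = 33.7.
Round up to the next whole participant.

n = 34 per group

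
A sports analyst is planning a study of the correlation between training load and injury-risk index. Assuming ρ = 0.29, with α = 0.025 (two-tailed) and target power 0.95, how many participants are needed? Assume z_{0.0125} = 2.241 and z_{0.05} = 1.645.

Fisher's z: C = ½·ln((1+r)/(1−r)) = ½·ln(1.8169) = 0.2986.
n = ((z_{α/2} + z_β)/C)² + 3.
(2.241 + 1.645) / 0.2986 = 3.886 / 0.2986 = 13.014.
n = 13.014² + 3 = 169.37 + 3 = 172.4.
Round up.

n = 173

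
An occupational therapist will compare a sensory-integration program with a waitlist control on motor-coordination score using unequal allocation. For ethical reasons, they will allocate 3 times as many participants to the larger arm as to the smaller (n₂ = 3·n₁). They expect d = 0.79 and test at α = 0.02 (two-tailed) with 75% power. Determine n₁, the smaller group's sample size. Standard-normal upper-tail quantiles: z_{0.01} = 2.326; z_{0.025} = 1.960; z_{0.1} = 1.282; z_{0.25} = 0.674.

n₁ = 20

With allocation ratio k = n₂/n₁ = 3, Var(x̄₁−x̄₂) = σ²(1/n₁ + 1/(k·n₁)) = σ²·(k+1)/(k·n₁).
So n₁ = (1 + 1/k)·((z_{α/2} + z_β)/d)² = 1.333 × (3.000/0.79)².
n₁ = 1.333 × 14.42 = 19.2.
Round up: n₁ = 20, giving n₂ = 3 × 20 = 60.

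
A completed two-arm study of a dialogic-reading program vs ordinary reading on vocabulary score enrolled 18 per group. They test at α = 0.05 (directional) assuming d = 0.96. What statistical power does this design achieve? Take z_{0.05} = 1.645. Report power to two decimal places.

For two equal groups, power = Φ(d·√(n/2) − z_{α}).
d·√(n/2) = 0.96 × √(18/2) = 0.96 × 3.000 = 2.880.
z_β = 2.880 − 1.645 = 1.235.
Power = Φ(1.235) = 0.892.

power ≈ 0.89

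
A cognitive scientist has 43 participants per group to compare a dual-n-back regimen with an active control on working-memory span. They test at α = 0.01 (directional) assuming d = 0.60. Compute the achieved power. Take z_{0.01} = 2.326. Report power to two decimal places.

power ≈ 0.68

For two equal groups, power = Φ(d·√(n/2) − z_{α}).
d·√(n/2) = 0.60 × √(43/2) = 0.60 × 4.637 = 2.782.
z_β = 2.782 − 2.326 = 0.456.
Power = Φ(0.456) = 0.676.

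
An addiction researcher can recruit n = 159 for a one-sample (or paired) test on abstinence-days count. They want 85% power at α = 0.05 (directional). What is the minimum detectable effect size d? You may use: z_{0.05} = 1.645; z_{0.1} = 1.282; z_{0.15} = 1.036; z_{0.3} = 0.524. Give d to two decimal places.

d_min ≈ 0.21

For a single sample (or paired design) of n = 159: d_min = (z_{α} + z_β)/√n.
z-sum = 1.645 + 1.036 = 2.681.
d_min = 2.681 / √159 = 2.681 / 12.610 = 0.213.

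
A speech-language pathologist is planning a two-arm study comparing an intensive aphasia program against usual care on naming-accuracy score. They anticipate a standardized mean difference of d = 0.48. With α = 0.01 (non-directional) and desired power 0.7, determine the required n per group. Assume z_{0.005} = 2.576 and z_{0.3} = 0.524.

n = 84 per group

For two independent groups with equal n: n = 2·((z_{α/2} + z_β) / d)².
z_{α/2} + z_β = 2.576 + 0.524 = 3.100.
n = 2 × (3.100 / 0.48)² = 2 × 6.458² = 2 × 41.71 = 83.4.
Round up to the next whole participant.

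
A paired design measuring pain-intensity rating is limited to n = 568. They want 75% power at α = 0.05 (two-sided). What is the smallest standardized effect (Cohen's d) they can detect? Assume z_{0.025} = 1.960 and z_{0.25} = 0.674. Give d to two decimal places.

For a single sample (or paired design) of n = 568: d_min = (z_{α/2} + z_β)/√n.
z-sum = 1.960 + 0.674 = 2.634.
d_min = 2.634 / √568 = 2.634 / 23.833 = 0.111.

d_min ≈ 0.11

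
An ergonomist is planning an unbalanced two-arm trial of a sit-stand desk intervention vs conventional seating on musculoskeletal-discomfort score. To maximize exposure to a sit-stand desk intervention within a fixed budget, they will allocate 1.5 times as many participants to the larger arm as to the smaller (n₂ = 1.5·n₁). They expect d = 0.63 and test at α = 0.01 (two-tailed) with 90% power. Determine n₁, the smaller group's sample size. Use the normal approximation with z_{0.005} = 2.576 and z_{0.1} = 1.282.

With allocation ratio k = n₂/n₁ = 1.5, Var(x̄₁−x̄₂) = σ²(1/n₁ + 1/(k·n₁)) = σ²·(k+1)/(k·n₁).
So n₁ = (1 + 1/k)·((z_{α/2} + z_β)/d)² = 1.667 × (3.858/0.63)².
n₁ = 1.667 × 37.50 = 62.5.
Round up: n₁ = 63, giving n₂ = ⌈1.5 × 63⌉ = ⌈94.5⌉ = 95.

n₁ = 63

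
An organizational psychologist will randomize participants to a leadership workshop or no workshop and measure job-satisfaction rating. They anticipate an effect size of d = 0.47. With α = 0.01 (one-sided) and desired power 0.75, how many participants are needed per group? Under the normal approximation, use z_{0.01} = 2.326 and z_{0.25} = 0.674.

For two independent groups with equal n: n = 2·((z_{α} + z_β) / d)².
z_{α} + z_β = 2.326 + 0.674 = 3.000.
n = 2 × (3.000 / 0.47)² = 2 × 6.383² = 2 × 40.74 = 81.5.
Round up to the next whole participant.

n = 82 per group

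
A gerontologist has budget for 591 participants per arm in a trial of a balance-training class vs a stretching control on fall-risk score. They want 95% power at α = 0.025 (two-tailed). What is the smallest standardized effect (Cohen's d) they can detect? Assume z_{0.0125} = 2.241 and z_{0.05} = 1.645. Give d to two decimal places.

d_min ≈ 0.23

For two independent groups of n = 591 each: d_min = (z_{α/2} + z_β)·√(2/n).
z-sum = 2.241 + 1.645 = 3.886.
d_min = 3.886 × √(2/591) = 3.886 × 0.0582 = 0.226.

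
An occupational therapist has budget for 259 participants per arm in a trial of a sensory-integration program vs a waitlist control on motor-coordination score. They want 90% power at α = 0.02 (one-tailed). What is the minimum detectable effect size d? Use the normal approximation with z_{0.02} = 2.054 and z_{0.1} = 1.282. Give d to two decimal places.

d_min ≈ 0.29

For two independent groups of n = 259 each: d_min = (z_{α} + z_β)·√(2/n).
z-sum = 2.054 + 1.282 = 3.336.
d_min = 3.336 × √(2/259) = 3.336 × 0.0879 = 0.293.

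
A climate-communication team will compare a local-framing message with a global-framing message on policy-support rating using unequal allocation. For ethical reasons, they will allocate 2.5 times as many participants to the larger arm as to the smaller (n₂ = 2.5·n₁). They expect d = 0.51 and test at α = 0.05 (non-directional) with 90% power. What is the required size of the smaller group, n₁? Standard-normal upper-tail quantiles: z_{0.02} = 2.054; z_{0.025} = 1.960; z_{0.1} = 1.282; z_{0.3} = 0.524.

With allocation ratio k = n₂/n₁ = 2.5, Var(x̄₁−x̄₂) = σ²(1/n₁ + 1/(k·n₁)) = σ²·(k+1)/(k·n₁).
So n₁ = (1 + 1/k)·((z_{α/2} + z_β)/d)² = 1.400 × (3.242/0.51)².
n₁ = 1.400 × 40.41 = 56.6.
Round up: n₁ = 57, giving n₂ = ⌈2.5 × 57⌉ = ⌈142.5⌉ = 143.

n₁ = 57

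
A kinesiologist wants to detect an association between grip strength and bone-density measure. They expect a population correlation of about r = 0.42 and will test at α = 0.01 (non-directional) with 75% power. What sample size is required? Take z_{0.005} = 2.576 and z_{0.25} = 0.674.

Fisher's z: C = ½·ln((1+r)/(1−r)) = ½·ln(2.4483) = 0.4477.
n = ((z_{α/2} + z_β)/C)² + 3.
(2.576 + 0.674) / 0.4477 = 3.250 / 0.4477 = 7.259.
n = 7.259² + 3 = 52.70 + 3 = 55.7.
Round up.

n = 56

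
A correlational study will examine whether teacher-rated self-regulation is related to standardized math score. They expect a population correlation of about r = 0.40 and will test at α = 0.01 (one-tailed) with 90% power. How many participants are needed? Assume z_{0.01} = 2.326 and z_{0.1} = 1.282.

Fisher's z: C = ½·ln((1+r)/(1−r)) = ½·ln(2.3333) = 0.4236.
n = ((z_{α} + z_β)/C)² + 3.
(2.326 + 1.282) / 0.4236 = 3.608 / 0.4236 = 8.517.
n = 8.517² + 3 = 72.55 + 3 = 75.5.
Round up.

n = 76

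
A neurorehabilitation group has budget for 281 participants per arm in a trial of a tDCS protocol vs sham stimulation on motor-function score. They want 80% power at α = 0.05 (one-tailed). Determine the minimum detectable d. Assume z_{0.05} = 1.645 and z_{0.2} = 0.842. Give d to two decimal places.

For two independent groups of n = 281 each: d_min = (z_{α} + z_β)·√(2/n).
z-sum = 1.645 + 0.842 = 2.487.
d_min = 2.487 × √(2/281) = 2.487 × 0.0844 = 0.210.

d_min ≈ 0.21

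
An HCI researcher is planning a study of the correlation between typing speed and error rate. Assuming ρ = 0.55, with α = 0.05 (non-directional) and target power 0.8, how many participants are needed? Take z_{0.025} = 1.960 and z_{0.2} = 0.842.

n = 24

Fisher's z: C = ½·ln((1+r)/(1−r)) = ½·ln(3.4444) = 0.6184.
n = ((z_{α/2} + z_β)/C)² + 3.
(1.960 + 0.842) / 0.6184 = 2.802 / 0.6184 = 4.531.
n = 4.531² + 3 = 20.53 + 3 = 23.5.
Round up.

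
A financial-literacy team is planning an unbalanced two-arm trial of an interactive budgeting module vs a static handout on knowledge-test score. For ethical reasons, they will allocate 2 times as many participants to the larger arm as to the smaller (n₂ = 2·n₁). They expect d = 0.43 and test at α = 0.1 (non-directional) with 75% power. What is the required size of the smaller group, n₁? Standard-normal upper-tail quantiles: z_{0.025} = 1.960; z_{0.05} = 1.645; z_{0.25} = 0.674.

n₁ = 44

With allocation ratio k = n₂/n₁ = 2, Var(x̄₁−x̄₂) = σ²(1/n₁ + 1/(k·n₁)) = σ²·(k+1)/(k·n₁).
So n₁ = (1 + 1/k)·((z_{α/2} + z_β)/d)² = 1.500 × (2.319/0.43)².
n₁ = 1.500 × 29.08 = 43.6.
Round up: n₁ = 44, giving n₂ = 2 × 44 = 88.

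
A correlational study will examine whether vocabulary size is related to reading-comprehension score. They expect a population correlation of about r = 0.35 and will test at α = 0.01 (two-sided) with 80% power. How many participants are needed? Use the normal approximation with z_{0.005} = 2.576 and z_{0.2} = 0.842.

n = 91

Fisher's z: C = ½·ln((1+r)/(1−r)) = ½·ln(2.0769) = 0.3654.
n = ((z_{α/2} + z_β)/C)² + 3.
(2.576 + 0.842) / 0.3654 = 3.418 / 0.3654 = 9.354.
n = 9.354² + 3 = 87.50 + 3 = 90.5.
Round up.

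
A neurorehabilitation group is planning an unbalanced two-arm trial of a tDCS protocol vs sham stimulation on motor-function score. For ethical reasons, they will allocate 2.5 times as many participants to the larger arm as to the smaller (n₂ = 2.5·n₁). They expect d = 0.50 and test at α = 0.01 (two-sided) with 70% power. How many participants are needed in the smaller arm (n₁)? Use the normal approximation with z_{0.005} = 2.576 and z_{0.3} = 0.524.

With allocation ratio k = n₂/n₁ = 2.5, Var(x̄₁−x̄₂) = σ²(1/n₁ + 1/(k·n₁)) = σ²·(k+1)/(k·n₁).
So n₁ = (1 + 1/k)·((z_{α/2} + z_β)/d)² = 1.400 × (3.100/0.50)².
n₁ = 1.400 × 38.44 = 53.8.
Round up: n₁ = 54, giving n₂ = 2.5 × 54 = 135.

n₁ = 54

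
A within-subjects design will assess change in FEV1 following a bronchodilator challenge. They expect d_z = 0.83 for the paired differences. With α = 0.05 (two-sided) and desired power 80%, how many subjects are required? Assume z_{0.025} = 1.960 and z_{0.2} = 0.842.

For a paired (one-sample on differences) test: n = ((z_{α/2} + z_β) / d)².
z_{α/2} + z_β = 1.960 + 0.842 = 2.802.
n = (2.802 / 0.83)² = 3.376² = 11.40.
Round up.

n = 12 pairs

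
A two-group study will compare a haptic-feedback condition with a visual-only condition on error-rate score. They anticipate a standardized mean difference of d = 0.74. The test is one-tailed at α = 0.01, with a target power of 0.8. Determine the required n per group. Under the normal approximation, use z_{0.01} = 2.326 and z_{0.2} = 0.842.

n = 37 per group

For two independent groups with equal n: n = 2·((z_{α} + z_β) / d)².
z_{α} + z_β = 2.326 + 0.842 = 3.168.
n = 2 × (3.168 / 0.74)² = 2 × 4.281² = 2 × 18.33 = 36.7.
Round up to the next whole participant.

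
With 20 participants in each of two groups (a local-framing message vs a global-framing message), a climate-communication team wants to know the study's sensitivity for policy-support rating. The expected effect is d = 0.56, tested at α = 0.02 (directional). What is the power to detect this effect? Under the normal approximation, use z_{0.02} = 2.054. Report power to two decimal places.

For two equal groups, power = Φ(d·√(n/2) − z_{α}).
d·√(n/2) = 0.56 × √(20/2) = 0.56 × 3.162 = 1.771.
z_β = 1.771 − 2.054 = -0.283.
Power = Φ(-0.283) = 0.389.

power ≈ 0.39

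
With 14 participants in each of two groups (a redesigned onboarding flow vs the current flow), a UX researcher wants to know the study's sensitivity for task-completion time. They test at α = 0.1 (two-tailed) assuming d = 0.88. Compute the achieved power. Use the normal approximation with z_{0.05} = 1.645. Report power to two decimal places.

power ≈ 0.75

For two equal groups, power = Φ(d·√(n/2) − z_{α/2}).
d·√(n/2) = 0.88 × √(14/2) = 0.88 × 2.646 = 2.328.
z_β = 2.328 − 1.645 = 0.683.
Power = Φ(0.683) = 0.753.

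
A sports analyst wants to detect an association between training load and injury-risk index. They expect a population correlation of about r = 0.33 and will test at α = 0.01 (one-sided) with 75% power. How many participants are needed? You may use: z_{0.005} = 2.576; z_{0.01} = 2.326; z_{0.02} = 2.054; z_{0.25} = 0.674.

Fisher's z: C = ½·ln((1+r)/(1−r)) = ½·ln(1.9851) = 0.3428.
n = ((z_{α} + z_β)/C)² + 3.
(2.326 + 0.674) / 0.3428 = 3.000 / 0.3428 = 8.751.
n = 8.751² + 3 = 76.59 + 3 = 79.6.
Round up.

n = 80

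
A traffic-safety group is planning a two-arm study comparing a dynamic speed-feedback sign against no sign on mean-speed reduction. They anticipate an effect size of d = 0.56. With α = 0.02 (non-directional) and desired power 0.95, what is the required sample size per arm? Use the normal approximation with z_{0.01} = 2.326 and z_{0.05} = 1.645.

n = 101 per group

For two independent groups with equal n: n = 2·((z_{α/2} + z_β) / d)².
z_{α/2} + z_β = 2.326 + 1.645 = 3.971.
n = 2 × (3.971 / 0.56)² = 2 × 7.091² = 2 × 50.28 = 100.6.
Round up to the next whole participant.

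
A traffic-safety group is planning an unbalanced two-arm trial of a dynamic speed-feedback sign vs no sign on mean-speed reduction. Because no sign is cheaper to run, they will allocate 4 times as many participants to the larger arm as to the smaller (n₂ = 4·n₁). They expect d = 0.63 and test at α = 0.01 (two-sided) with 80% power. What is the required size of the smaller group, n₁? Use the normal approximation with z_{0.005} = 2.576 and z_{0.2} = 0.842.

With allocation ratio k = n₂/n₁ = 4, Var(x̄₁−x̄₂) = σ²(1/n₁ + 1/(k·n₁)) = σ²·(k+1)/(k·n₁).
So n₁ = (1 + 1/k)·((z_{α/2} + z_β)/d)² = 1.250 × (3.418/0.63)².
n₁ = 1.250 × 29.43 = 36.8.
Round up: n₁ = 37, giving n₂ = 4 × 37 = 148.

n₁ = 37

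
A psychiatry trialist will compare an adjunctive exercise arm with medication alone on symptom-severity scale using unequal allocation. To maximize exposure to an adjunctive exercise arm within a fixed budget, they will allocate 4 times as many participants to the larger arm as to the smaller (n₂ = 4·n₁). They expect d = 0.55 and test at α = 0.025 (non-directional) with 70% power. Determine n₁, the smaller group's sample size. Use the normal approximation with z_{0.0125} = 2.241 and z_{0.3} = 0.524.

n₁ = 32

With allocation ratio k = n₂/n₁ = 4, Var(x̄₁−x̄₂) = σ²(1/n₁ + 1/(k·n₁)) = σ²·(k+1)/(k·n₁).
So n₁ = (1 + 1/k)·((z_{α/2} + z_β)/d)² = 1.250 × (2.765/0.55)².
n₁ = 1.250 × 25.27 = 31.6.
Round up: n₁ = 32, giving n₂ = 4 × 32 = 128.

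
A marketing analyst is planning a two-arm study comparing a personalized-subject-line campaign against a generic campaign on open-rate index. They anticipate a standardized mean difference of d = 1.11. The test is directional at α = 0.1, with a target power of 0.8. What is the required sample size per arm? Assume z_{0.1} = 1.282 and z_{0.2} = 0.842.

For two independent groups with equal n: n = 2·((z_{α} + z_β) / d)².
z_{α} + z_β = 1.282 + 0.842 = 2.124.
n = 2 × (2.124 / 1.11)² = 2 × 1.914² = 2 × 3.66 = 7.3.
Round up to the next whole participant.

n = 8 per group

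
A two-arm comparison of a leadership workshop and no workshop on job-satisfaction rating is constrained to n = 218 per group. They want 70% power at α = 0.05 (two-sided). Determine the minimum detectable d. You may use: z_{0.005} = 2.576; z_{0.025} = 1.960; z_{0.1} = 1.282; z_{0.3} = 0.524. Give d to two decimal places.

d_min ≈ 0.24

For two independent groups of n = 218 each: d_min = (z_{α/2} + z_β)·√(2/n).
z-sum = 1.960 + 0.524 = 2.484.
d_min = 2.484 × √(2/218) = 2.484 × 0.0958 = 0.238.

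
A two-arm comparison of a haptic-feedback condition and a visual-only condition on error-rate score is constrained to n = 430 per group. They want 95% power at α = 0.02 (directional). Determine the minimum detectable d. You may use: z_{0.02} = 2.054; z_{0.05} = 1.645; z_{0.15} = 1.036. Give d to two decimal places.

d_min ≈ 0.25

For two independent groups of n = 430 each: d_min = (z_{α} + z_β)·√(2/n).
z-sum = 2.054 + 1.645 = 3.699.
d_min = 3.699 × √(2/430) = 3.699 × 0.0682 = 0.252.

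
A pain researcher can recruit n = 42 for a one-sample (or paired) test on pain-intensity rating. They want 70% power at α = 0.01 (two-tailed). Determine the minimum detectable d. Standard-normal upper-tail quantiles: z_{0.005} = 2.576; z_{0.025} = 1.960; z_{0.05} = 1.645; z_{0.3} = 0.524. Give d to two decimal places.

For a single sample (or paired design) of n = 42: d_min = (z_{α/2} + z_β)/√n.
z-sum = 2.576 + 0.524 = 3.100.
d_min = 3.100 / √42 = 3.100 / 6.481 = 0.478.

d_min ≈ 0.48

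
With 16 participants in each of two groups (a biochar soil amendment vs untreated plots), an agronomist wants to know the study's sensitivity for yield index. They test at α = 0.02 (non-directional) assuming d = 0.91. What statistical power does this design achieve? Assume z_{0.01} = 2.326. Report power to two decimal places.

power ≈ 0.60

For two equal groups, power = Φ(d·√(n/2) − z_{α/2}).
d·√(n/2) = 0.91 × √(16/2) = 0.91 × 2.828 = 2.574.
z_β = 2.574 − 2.326 = 0.248.
Power = Φ(0.248) = 0.598.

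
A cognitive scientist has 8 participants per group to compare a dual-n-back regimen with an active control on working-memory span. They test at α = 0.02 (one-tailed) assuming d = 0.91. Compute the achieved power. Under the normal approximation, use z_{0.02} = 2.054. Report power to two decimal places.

power ≈ 0.41

For two equal groups, power = Φ(d·√(n/2) − z_{α}).
d·√(n/2) = 0.91 × √(8/2) = 0.91 × 2.000 = 1.820.
z_β = 1.820 − 2.054 = -0.234.
Power = Φ(-0.234) = 0.407.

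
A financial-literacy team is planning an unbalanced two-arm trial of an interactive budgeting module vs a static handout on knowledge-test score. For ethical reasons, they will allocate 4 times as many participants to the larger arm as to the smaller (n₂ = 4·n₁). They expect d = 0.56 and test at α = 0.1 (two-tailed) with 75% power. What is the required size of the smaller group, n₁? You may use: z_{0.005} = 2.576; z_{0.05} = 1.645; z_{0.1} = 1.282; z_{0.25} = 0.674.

n₁ = 22

With allocation ratio k = n₂/n₁ = 4, Var(x̄₁−x̄₂) = σ²(1/n₁ + 1/(k·n₁)) = σ²·(k+1)/(k·n₁).
So n₁ = (1 + 1/k)·((z_{α/2} + z_β)/d)² = 1.250 × (2.319/0.56)².
n₁ = 1.250 × 17.15 = 21.4.
Round up: n₁ = 22, giving n₂ = 4 × 22 = 88.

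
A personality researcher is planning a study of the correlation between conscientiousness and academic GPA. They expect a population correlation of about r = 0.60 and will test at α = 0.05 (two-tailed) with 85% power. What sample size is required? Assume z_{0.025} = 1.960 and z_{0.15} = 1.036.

n = 22

Fisher's z: C = ½·ln((1+r)/(1−r)) = ½·ln(4.0000) = 0.6931.
n = ((z_{α/2} + z_β)/C)² + 3.
(1.960 + 1.036) / 0.6931 = 2.996 / 0.6931 = 4.323.
n = 4.323² + 3 = 18.68 + 3 = 21.7.
Round up.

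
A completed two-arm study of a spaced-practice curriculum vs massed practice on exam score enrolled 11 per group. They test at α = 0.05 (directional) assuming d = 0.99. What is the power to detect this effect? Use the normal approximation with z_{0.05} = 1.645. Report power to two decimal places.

For two equal groups, power = Φ(d·√(n/2) − z_{α}).
d·√(n/2) = 0.99 × √(11/2) = 0.99 × 2.345 = 2.322.
z_β = 2.322 − 1.645 = 0.677.
Power = Φ(0.677) = 0.751.

power ≈ 0.75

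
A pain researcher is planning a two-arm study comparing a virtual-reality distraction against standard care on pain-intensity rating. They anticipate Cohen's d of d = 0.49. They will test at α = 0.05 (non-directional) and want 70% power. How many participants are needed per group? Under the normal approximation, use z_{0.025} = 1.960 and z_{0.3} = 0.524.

n = 52 per group

For two independent groups with equal n: n = 2·((z_{α/2} + z_β) / d)².
z_{α/2} + z_β = 1.960 + 0.524 = 2.484.
n = 2 × (2.484 / 0.49)² = 2 × 5.069² = 2 × 25.70 = 51.4.
Round up to the next whole participant.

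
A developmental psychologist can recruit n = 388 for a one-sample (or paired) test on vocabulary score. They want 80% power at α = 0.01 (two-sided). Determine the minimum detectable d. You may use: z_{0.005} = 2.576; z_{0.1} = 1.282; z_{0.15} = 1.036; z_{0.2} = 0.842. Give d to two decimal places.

d_min ≈ 0.17

For a single sample (or paired design) of n = 388: d_min = (z_{α/2} + z_β)/√n.
z-sum = 2.576 + 0.842 = 3.418.
d_min = 3.418 / √388 = 3.418 / 19.698 = 0.174.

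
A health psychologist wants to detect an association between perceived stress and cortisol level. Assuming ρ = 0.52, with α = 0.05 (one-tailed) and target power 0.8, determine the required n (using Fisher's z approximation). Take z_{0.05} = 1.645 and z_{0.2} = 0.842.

Fisher's z: C = ½·ln((1+r)/(1−r)) = ½·ln(3.1667) = 0.5763.
n = ((z_{α} + z_β)/C)² + 3.
(1.645 + 0.842) / 0.5763 = 2.487 / 0.5763 = 4.315.
n = 4.315² + 3 = 18.62 + 3 = 21.6.
Round up.

n = 22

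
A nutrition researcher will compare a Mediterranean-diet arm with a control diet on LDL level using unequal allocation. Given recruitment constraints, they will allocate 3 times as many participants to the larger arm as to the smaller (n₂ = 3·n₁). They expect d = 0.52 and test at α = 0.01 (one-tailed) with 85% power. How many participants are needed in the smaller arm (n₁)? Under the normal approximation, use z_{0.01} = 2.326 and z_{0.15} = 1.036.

n₁ = 56

With allocation ratio k = n₂/n₁ = 3, Var(x̄₁−x̄₂) = σ²(1/n₁ + 1/(k·n₁)) = σ²·(k+1)/(k·n₁).
So n₁ = (1 + 1/k)·((z_{α} + z_β)/d)² = 1.333 × (3.362/0.52)².
n₁ = 1.333 × 41.80 = 55.7.
Round up: n₁ = 56, giving n₂ = 3 × 56 = 168.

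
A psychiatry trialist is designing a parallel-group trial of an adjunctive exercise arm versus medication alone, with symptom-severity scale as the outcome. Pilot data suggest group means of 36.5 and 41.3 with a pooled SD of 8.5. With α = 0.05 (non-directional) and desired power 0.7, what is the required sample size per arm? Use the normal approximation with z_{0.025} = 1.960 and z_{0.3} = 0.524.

n = 39 per group

Cohen's d = |M₁ − M₂| / SD_pooled = |36.5 − 41.3| / 8.5 = 4.8 / 8.5 = 0.565.
For two independent groups with equal n: n = 2·((z_{α/2} + z_β) / d)².
z_{α/2} + z_β = 1.960 + 0.524 = 2.484.
n = 2 × (2.484 / 0.565)² = 2 × 4.396² = 2 × 19.33 = 38.7.
Round up to the next whole participant.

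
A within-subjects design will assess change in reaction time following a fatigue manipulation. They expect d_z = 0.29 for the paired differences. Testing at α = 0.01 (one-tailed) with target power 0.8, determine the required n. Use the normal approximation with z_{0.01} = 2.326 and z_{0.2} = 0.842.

n = 120 pairs

For a paired (one-sample on differences) test: n = ((z_{α} + z_β) / d)².
z_{α} + z_β = 2.326 + 0.842 = 3.168.
n = (3.168 / 0.29)² = 10.924² = 119.34.
Round up.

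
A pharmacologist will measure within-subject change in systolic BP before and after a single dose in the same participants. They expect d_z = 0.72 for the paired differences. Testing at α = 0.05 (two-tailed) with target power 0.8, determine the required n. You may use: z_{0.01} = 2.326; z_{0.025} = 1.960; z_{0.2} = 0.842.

n = 16 pairs

For a paired (one-sample on differences) test: n = ((z_{α/2} + z_β) / d)².
z_{α/2} + z_β = 1.960 + 0.842 = 2.802.
n = (2.802 / 0.72)² = 3.892² = 15.15.
Round up.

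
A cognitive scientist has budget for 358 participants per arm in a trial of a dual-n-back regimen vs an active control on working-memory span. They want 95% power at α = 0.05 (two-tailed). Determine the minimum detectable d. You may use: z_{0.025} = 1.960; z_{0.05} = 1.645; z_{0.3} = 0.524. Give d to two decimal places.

For two independent groups of n = 358 each: d_min = (z_{α/2} + z_β)·√(2/n).
z-sum = 1.960 + 1.645 = 3.605.
d_min = 3.605 × √(2/358) = 3.605 × 0.0747 = 0.269.

d_min ≈ 0.27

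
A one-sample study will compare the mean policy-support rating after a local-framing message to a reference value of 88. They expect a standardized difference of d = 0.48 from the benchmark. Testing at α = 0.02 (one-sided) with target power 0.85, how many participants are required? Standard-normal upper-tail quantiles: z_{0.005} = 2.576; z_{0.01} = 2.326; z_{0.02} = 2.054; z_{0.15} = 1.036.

n = 42

For a one-sample test: n = ((z_{α} + z_β) / d)².
z_{α} + z_β = 2.054 + 1.036 = 3.090.
n = (3.090 / 0.48)² = 6.438² = 41.44.
Round up.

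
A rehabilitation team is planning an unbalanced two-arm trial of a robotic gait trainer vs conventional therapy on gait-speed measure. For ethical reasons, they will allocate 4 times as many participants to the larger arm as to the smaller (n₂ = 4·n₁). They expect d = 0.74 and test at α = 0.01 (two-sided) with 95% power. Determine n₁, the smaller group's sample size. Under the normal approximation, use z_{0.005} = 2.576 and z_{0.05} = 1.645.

n₁ = 41

With allocation ratio k = n₂/n₁ = 4, Var(x̄₁−x̄₂) = σ²(1/n₁ + 1/(k·n₁)) = σ²·(k+1)/(k·n₁).
So n₁ = (1 + 1/k)·((z_{α/2} + z_β)/d)² = 1.250 × (4.221/0.74)².
n₁ = 1.250 × 32.54 = 40.7.
Round up: n₁ = 41, giving n₂ = 4 × 41 = 164.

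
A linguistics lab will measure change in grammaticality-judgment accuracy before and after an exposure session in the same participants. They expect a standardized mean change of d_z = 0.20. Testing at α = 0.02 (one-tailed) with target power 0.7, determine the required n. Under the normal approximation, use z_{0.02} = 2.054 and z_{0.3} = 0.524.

For a paired (one-sample on differences) test: n = ((z_{α} + z_β) / d)².
z_{α} + z_β = 2.054 + 0.524 = 2.578.
n = (2.578 / 0.20)² = 12.890² = 166.15.
Round up.

n = 167 pairs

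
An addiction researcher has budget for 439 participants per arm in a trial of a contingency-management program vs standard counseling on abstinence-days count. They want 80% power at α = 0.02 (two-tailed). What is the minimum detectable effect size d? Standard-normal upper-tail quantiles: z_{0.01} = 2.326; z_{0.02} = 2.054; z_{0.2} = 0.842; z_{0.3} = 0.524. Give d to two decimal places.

For two independent groups of n = 439 each: d_min = (z_{α/2} + z_β)·√(2/n).
z-sum = 2.326 + 0.842 = 3.168.
d_min = 3.168 × √(2/439) = 3.168 × 0.0675 = 0.214.

d_min ≈ 0.21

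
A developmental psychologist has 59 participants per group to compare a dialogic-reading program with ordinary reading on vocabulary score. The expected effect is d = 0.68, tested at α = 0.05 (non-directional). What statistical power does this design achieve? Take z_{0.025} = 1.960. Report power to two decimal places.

power ≈ 0.96

For two equal groups, power = Φ(d·√(n/2) − z_{α/2}).
d·√(n/2) = 0.68 × √(59/2) = 0.68 × 5.431 = 3.693.
z_β = 3.693 − 1.960 = 1.733.
Power = Φ(1.733) = 0.958.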